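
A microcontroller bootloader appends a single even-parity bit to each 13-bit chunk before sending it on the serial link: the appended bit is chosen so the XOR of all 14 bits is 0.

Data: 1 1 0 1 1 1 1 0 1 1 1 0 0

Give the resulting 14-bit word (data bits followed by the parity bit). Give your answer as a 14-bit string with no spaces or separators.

XOR of the 13 data bits: 1⊕1⊕0⊕1⊕1⊕1⊕1⊕0⊕1⊕1⊕1⊕0⊕0 = 1
Parity bit = 1 (so all 14 bits XOR to 0).

11011110111001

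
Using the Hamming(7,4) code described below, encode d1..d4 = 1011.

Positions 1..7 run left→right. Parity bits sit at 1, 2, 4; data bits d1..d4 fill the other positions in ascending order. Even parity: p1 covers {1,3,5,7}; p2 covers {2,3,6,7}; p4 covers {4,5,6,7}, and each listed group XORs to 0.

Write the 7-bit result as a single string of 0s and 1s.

0110011

Place data at non-parity positions: p1 p2 1 p4 0 1 1
p1 (pos 1,3,5,7): XOR of data positions = 1⊕0⊕1 = 0
p2 (pos 2,3,6,7): XOR of data positions = 1⊕1⊕1 = 1
p4 (pos 4,5,6,7): XOR of data positions = 0⊕1⊕1 = 0
Codeword: 0110011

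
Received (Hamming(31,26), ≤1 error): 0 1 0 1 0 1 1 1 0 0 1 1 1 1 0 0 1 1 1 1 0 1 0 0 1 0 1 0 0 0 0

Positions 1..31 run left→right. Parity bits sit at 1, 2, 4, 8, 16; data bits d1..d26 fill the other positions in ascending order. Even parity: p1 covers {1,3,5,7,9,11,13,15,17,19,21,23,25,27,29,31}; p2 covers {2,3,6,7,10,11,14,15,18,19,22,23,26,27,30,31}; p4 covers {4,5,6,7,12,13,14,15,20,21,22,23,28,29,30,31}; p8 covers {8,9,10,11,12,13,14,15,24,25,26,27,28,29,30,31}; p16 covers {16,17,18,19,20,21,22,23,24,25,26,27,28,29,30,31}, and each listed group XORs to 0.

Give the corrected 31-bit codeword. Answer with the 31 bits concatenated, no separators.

0101011100111100111101001000000

s1 (pos 1,3,5,7,9,11,13,15,17,19,21,23,25,27,29,31): 0⊕0⊕0⊕1⊕0⊕1⊕1⊕0⊕1⊕1⊕0⊕0⊕1⊕1⊕0⊕0 = 1
s2 (pos 2,3,6,7,10,11,14,15,18,19,22,23,26,27,30,31): 1⊕0⊕1⊕1⊕0⊕1⊕1⊕0⊕1⊕1⊕1⊕0⊕0⊕1⊕0⊕0 = 1
s4 (pos 4,5,6,7,12,13,14,15,20,21,22,23,28,29,30,31): 1⊕0⊕1⊕1⊕1⊕1⊕1⊕0⊕1⊕0⊕1⊕0⊕0⊕0⊕0⊕0 = 0
s8 (pos 8,9,10,11,12,13,14,15,24,25,26,27,28,29,30,31): 1⊕0⊕0⊕1⊕1⊕1⊕1⊕0⊕0⊕1⊕0⊕1⊕0⊕0⊕0⊕0 = 1
s16 (pos 16,17,18,19,20,21,22,23,24,25,26,27,28,29,30,31): 0⊕1⊕1⊕1⊕1⊕0⊕1⊕0⊕0⊕1⊕0⊕1⊕0⊕0⊕0⊕0 = 1
Syndrome s16…s1 = 11011 → error at position 27.
Flip position 27: 0101011100111100111101001010000 → 0101011100111100111101001000000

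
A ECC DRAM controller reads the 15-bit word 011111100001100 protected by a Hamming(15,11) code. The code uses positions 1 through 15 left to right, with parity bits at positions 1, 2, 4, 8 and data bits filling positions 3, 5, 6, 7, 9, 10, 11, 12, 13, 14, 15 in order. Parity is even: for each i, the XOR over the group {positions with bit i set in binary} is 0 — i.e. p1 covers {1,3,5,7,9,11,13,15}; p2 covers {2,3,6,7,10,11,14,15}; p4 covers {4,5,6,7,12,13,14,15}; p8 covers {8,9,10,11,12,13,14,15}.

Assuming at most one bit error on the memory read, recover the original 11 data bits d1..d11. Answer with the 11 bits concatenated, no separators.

s1 (pos 1,3,5,7,9,11,13,15): 0⊕1⊕1⊕1⊕0⊕0⊕1⊕0 = 0
s2 (pos 2,3,6,7,10,11,14,15): 1⊕1⊕1⊕1⊕0⊕0⊕0⊕0 = 0
s4 (pos 4,5,6,7,12,13,14,15): 1⊕1⊕1⊕1⊕1⊕1⊕0⊕0 = 0
s8 (pos 8,9,10,11,12,13,14,15): 0⊕0⊕0⊕0⊕1⊕1⊕0⊕0 = 0
Syndrome s8…s1 = 0000 → no error.
Read data bits from positions 3,5,6,7,9,10,11,12,13,14,15: 11110001100

11110001100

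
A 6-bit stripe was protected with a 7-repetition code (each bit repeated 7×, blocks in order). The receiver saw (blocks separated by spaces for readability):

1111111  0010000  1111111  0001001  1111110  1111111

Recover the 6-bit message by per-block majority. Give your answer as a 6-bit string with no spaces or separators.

101011

Block 1 (1111111): 7 ones → 1
Block 2 (0010000): 1 one → 0
Block 3 (1111111): 7 ones → 1
Block 4 (0001001): 2 ones → 0
Block 5 (1111110): 6 ones → 1
Block 6 (1111111): 7 ones → 1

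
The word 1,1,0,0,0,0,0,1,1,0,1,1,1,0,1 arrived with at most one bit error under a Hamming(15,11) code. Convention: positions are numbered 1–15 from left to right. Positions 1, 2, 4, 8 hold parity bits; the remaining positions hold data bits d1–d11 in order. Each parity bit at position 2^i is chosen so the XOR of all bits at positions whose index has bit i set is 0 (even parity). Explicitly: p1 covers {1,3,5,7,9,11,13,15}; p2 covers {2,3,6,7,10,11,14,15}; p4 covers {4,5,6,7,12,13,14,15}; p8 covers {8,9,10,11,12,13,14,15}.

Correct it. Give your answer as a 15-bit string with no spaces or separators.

110000111011101

s1 (pos 1,3,5,7,9,11,13,15): 1⊕0⊕0⊕0⊕1⊕1⊕1⊕1 = 1
s2 (pos 2,3,6,7,10,11,14,15): 1⊕0⊕0⊕0⊕0⊕1⊕0⊕1 = 1
s4 (pos 4,5,6,7,12,13,14,15): 0⊕0⊕0⊕0⊕1⊕1⊕0⊕1 = 1
s8 (pos 8,9,10,11,12,13,14,15): 1⊕1⊕0⊕1⊕1⊕1⊕0⊕1 = 0
Syndrome s8…s1 = 0111 → error at position 7.
Flip position 7: 110000011011101 → 110000111011101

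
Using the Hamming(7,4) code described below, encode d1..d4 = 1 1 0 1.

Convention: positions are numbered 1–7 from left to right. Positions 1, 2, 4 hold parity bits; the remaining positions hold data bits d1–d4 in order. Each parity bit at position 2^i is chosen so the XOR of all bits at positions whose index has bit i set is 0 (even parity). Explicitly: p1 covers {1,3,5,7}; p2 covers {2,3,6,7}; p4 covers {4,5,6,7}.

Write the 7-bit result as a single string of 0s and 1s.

Place data at non-parity positions: p1 p2 1 p4 1 0 1
p1 (pos 1,3,5,7): XOR of data positions = 1⊕1⊕1 = 1
p2 (pos 2,3,6,7): XOR of data positions = 1⊕0⊕1 = 0
p4 (pos 4,5,6,7): XOR of data positions = 1⊕0⊕1 = 0
Codeword: 1010101

1010101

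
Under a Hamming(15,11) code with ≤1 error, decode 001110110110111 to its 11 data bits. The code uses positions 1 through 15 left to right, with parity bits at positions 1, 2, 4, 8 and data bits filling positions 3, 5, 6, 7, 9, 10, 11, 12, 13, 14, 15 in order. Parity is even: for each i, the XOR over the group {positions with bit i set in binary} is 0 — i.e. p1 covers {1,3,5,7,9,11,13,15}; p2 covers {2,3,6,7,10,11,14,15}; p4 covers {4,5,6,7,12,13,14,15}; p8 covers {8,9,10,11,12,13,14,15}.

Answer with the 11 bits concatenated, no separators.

s1 (pos 1,3,5,7,9,11,13,15): 0⊕1⊕1⊕1⊕0⊕1⊕1⊕1 = 0
s2 (pos 2,3,6,7,10,11,14,15): 0⊕1⊕0⊕1⊕1⊕1⊕1⊕1 = 0
s4 (pos 4,5,6,7,12,13,14,15): 1⊕1⊕0⊕1⊕0⊕1⊕1⊕1 = 0
s8 (pos 8,9,10,11,12,13,14,15): 1⊕0⊕1⊕1⊕0⊕1⊕1⊕1 = 0
Syndrome s8…s1 = 0000 → no error.
Read data bits from positions 3,5,6,7,9,10,11,12,13,14,15: 11010110111

11010110111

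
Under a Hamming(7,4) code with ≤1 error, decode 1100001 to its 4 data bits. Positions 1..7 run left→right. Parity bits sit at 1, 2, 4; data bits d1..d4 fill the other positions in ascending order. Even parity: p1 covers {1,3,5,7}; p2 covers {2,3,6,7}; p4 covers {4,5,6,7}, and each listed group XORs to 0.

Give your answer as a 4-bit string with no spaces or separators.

s1 (pos 1,3,5,7): 1⊕0⊕0⊕1 = 0
s2 (pos 2,3,6,7): 1⊕0⊕0⊕1 = 0
s4 (pos 4,5,6,7): 0⊕0⊕0⊕1 = 1
Syndrome s4…s1 = 100 → error at position 4.
Flip position 4: 1100001 → 1101001
Read data bits from positions 3,5,6,7: 0001

0001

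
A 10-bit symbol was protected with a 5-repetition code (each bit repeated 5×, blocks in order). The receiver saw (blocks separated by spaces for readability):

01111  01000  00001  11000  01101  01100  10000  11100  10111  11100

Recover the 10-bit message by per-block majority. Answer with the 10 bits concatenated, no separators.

1000100111

Block 1 (01111): 4 ones → 1
Block 2 (01000): 1 one → 0
Block 3 (00001): 1 one → 0
Block 4 (11000): 2 ones → 0
Block 5 (01101): 3 ones → 1
Block 6 (01100): 2 ones → 0
Block 7 (10000): 1 one → 0
Block 8 (11100): 3 ones → 1
Block 9 (10111): 4 ones → 1
Block 10 (11100): 3 ones → 1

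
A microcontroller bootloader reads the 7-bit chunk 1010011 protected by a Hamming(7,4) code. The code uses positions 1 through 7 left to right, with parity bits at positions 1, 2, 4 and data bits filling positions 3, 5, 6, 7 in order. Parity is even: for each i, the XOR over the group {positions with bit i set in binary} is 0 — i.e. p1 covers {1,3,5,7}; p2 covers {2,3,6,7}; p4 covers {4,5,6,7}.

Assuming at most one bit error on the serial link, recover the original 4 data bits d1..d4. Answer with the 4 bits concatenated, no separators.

s1 (pos 1,3,5,7): 1⊕1⊕0⊕1 = 1
s2 (pos 2,3,6,7): 0⊕1⊕1⊕1 = 1
s4 (pos 4,5,6,7): 0⊕0⊕1⊕1 = 0
Syndrome s4…s1 = 011 → error at position 3.
Flip position 3: 1010011 → 1000011
Read data bits from positions 3,5,6,7: 0011

0011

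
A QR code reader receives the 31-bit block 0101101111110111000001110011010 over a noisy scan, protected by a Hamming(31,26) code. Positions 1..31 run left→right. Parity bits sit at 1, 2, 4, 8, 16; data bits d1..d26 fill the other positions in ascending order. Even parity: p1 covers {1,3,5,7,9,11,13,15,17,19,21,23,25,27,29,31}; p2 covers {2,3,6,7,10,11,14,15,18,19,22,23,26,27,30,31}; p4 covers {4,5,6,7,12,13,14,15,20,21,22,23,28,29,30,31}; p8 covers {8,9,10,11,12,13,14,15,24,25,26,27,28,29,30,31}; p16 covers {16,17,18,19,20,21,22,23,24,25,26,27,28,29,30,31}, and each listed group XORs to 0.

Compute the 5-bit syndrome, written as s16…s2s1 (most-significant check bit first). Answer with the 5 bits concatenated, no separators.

s1 (pos 1,3,5,7,9,11,13,15,17,19,21,23,25,27,29,31): 0⊕0⊕1⊕1⊕1⊕1⊕0⊕1⊕0⊕0⊕0⊕1⊕0⊕1⊕0⊕0 = 1
s2 (pos 2,3,6,7,10,11,14,15,18,19,22,23,26,27,30,31): 1⊕0⊕0⊕1⊕1⊕1⊕1⊕1⊕0⊕0⊕1⊕1⊕0⊕1⊕1⊕0 = 0
s4 (pos 4,5,6,7,12,13,14,15,20,21,22,23,28,29,30,31): 1⊕1⊕0⊕1⊕1⊕0⊕1⊕1⊕0⊕0⊕1⊕1⊕1⊕0⊕1⊕0 = 0
s8 (pos 8,9,10,11,12,13,14,15,24,25,26,27,28,29,30,31): 1⊕1⊕1⊕1⊕1⊕0⊕1⊕1⊕1⊕0⊕0⊕1⊕1⊕0⊕1⊕0 = 1
s16 (pos 16,17,18,19,20,21,22,23,24,25,26,27,28,29,30,31): 1⊕0⊕0⊕0⊕0⊕0⊕1⊕1⊕1⊕0⊕0⊕1⊕1⊕0⊕1⊕0 = 1
Syndrome s16…s1 = 11001 → error at position 25.

11001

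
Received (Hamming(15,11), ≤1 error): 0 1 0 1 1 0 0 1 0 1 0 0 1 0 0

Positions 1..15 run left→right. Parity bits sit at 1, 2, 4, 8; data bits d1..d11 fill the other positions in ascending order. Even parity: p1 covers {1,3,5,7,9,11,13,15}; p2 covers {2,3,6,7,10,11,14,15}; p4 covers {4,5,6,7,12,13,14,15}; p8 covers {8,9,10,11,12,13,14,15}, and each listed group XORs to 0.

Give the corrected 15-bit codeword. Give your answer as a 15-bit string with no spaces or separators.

s1 (pos 1,3,5,7,9,11,13,15): 0⊕0⊕1⊕0⊕0⊕0⊕1⊕0 = 0
s2 (pos 2,3,6,7,10,11,14,15): 1⊕0⊕0⊕0⊕1⊕0⊕0⊕0 = 0
s4 (pos 4,5,6,7,12,13,14,15): 1⊕1⊕0⊕0⊕0⊕1⊕0⊕0 = 1
s8 (pos 8,9,10,11,12,13,14,15): 1⊕0⊕1⊕0⊕0⊕1⊕0⊕0 = 1
Syndrome s8…s1 = 1100 → error at position 12.
Flip position 12: 010110010100100 → 010110010101100

010110010101100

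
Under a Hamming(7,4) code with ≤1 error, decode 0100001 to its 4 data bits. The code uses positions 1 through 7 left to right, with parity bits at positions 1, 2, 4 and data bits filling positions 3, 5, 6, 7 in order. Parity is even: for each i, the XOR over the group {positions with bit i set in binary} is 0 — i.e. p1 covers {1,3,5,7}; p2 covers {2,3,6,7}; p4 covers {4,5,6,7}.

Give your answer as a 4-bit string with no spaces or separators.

0101

s1 (pos 1,3,5,7): 0⊕0⊕0⊕1 = 1
s2 (pos 2,3,6,7): 1⊕0⊕0⊕1 = 0
s4 (pos 4,5,6,7): 0⊕0⊕0⊕1 = 1
Syndrome s4…s1 = 101 → error at position 5.
Flip position 5: 0100001 → 0100101
Read data bits from positions 3,5,6,7: 0101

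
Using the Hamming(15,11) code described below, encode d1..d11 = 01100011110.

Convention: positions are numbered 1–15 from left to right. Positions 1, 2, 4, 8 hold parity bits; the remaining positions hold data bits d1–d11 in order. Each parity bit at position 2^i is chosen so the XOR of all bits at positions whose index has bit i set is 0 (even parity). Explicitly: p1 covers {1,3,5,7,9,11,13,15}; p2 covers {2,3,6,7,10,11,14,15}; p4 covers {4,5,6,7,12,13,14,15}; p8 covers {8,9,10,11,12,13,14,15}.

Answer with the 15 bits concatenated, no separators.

110111000011110

Place data at non-parity positions: p1 p2 0 p4 1 1 0 p8 0 0 1 1 1 1 0
p1 (pos 1,3,5,7,9,11,13,15): XOR of data positions = 0⊕1⊕0⊕0⊕1⊕1⊕0 = 1
p2 (pos 2,3,6,7,10,11,14,15): XOR of data positions = 0⊕1⊕0⊕0⊕1⊕1⊕0 = 1
p4 (pos 4,5,6,7,12,13,14,15): XOR of data positions = 1⊕1⊕0⊕1⊕1⊕1⊕0 = 1
p8 (pos 8,9,10,11,12,13,14,15): XOR of data positions = 0⊕0⊕1⊕1⊕1⊕1⊕0 = 0
Codeword: 110111000011110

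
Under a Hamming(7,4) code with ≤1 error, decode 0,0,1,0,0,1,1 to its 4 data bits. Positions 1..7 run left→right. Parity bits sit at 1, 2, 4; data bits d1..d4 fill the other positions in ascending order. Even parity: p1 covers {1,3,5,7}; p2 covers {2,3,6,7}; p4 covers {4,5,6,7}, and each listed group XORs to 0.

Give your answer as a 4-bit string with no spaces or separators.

1011

s1 (pos 1,3,5,7): 0⊕1⊕0⊕1 = 0
s2 (pos 2,3,6,7): 0⊕1⊕1⊕1 = 1
s4 (pos 4,5,6,7): 0⊕0⊕1⊕1 = 0
Syndrome s4…s1 = 010 → error at position 2.
Flip position 2: 0010011 → 0110011
Read data bits from positions 3,5,6,7: 1011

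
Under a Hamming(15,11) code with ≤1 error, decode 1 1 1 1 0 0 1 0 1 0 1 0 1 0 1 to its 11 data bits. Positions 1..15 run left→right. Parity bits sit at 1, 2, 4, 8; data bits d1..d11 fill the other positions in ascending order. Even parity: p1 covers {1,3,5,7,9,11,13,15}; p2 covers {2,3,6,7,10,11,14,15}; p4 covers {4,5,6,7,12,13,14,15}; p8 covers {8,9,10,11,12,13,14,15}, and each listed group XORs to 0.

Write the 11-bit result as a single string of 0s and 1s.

s1 (pos 1,3,5,7,9,11,13,15): 1⊕1⊕0⊕1⊕1⊕1⊕1⊕1 = 1
s2 (pos 2,3,6,7,10,11,14,15): 1⊕1⊕0⊕1⊕0⊕1⊕0⊕1 = 1
s4 (pos 4,5,6,7,12,13,14,15): 1⊕0⊕0⊕1⊕0⊕1⊕0⊕1 = 0
s8 (pos 8,9,10,11,12,13,14,15): 0⊕1⊕0⊕1⊕0⊕1⊕0⊕1 = 0
Syndrome s8…s1 = 0011 → error at position 3.
Flip position 3: 111100101010101 → 110100101010101
Read data bits from positions 3,5,6,7,9,10,11,12,13,14,15: 00011010101

00011010101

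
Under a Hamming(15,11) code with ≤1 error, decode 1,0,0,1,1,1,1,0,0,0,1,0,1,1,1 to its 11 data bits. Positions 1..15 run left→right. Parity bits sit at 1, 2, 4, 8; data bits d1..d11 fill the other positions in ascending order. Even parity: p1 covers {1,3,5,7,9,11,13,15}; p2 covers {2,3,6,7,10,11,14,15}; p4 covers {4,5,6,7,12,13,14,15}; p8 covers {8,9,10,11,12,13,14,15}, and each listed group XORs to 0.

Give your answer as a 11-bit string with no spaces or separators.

01010010111

s1 (pos 1,3,5,7,9,11,13,15): 1⊕0⊕1⊕1⊕0⊕1⊕1⊕1 = 0
s2 (pos 2,3,6,7,10,11,14,15): 0⊕0⊕1⊕1⊕0⊕1⊕1⊕1 = 1
s4 (pos 4,5,6,7,12,13,14,15): 1⊕1⊕1⊕1⊕0⊕1⊕1⊕1 = 1
s8 (pos 8,9,10,11,12,13,14,15): 0⊕0⊕0⊕1⊕0⊕1⊕1⊕1 = 0
Syndrome s8…s1 = 0110 → error at position 6.
Flip position 6: 100111100010111 → 100110100010111
Read data bits from positions 3,5,6,7,9,10,11,12,13,14,15: 01010010111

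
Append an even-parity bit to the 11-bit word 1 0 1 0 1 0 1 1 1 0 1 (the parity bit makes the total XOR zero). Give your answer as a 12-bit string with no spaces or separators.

XOR of the 11 data bits: 1⊕0⊕1⊕0⊕1⊕0⊕1⊕1⊕1⊕0⊕1 = 1
Parity bit = 1 (so all 12 bits XOR to 0).

101010111011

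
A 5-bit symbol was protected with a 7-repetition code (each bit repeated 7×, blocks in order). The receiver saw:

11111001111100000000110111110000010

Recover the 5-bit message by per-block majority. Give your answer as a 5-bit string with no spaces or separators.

Block 1 (1111100): 5 ones → 1
Block 2 (1111100): 5 ones → 1
Block 3 (0000001): 1 one → 0
Block 4 (1011111): 6 ones → 1
Block 5 (0000010): 1 one → 0

11010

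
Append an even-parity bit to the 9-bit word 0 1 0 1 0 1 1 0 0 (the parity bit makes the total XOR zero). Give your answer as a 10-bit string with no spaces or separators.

XOR of the 9 data bits: 0⊕1⊕0⊕1⊕0⊕1⊕1⊕0⊕0 = 0
Parity bit = 0 (so all 10 bits XOR to 0).

0101011000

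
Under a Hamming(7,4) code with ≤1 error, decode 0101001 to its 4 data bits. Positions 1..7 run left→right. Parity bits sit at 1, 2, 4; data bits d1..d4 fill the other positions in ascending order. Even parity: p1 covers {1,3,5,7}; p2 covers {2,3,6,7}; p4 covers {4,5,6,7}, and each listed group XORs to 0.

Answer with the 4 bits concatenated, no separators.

0001

s1 (pos 1,3,5,7): 0⊕0⊕0⊕1 = 1
s2 (pos 2,3,6,7): 1⊕0⊕0⊕1 = 0
s4 (pos 4,5,6,7): 1⊕0⊕0⊕1 = 0
Syndrome s4…s1 = 001 → error at position 1.
Flip position 1: 0101001 → 1101001
Read data bits from positions 3,5,6,7: 0001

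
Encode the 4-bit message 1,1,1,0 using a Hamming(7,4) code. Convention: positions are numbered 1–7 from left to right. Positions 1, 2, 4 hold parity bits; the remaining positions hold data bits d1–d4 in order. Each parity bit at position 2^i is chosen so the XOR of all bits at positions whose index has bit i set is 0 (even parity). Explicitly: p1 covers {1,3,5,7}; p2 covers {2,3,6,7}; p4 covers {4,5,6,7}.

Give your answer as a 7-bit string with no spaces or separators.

0010110

Place data at non-parity positions: p1 p2 1 p4 1 1 0
p1 (pos 1,3,5,7): XOR of data positions = 1⊕1⊕0 = 0
p2 (pos 2,3,6,7): XOR of data positions = 1⊕1⊕0 = 0
p4 (pos 4,5,6,7): XOR of data positions = 1⊕1⊕0 = 0
Codeword: 0010110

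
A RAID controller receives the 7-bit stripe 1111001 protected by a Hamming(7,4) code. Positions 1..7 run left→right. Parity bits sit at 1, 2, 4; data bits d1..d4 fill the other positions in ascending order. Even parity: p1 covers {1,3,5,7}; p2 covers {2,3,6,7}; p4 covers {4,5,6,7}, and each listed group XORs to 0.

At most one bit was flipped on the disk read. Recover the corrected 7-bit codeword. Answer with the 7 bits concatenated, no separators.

1101001

s1 (pos 1,3,5,7): 1⊕1⊕0⊕1 = 1
s2 (pos 2,3,6,7): 1⊕1⊕0⊕1 = 1
s4 (pos 4,5,6,7): 1⊕0⊕0⊕1 = 0
Syndrome s4…s1 = 011 → error at position 3.
Flip position 3: 1111001 → 1101001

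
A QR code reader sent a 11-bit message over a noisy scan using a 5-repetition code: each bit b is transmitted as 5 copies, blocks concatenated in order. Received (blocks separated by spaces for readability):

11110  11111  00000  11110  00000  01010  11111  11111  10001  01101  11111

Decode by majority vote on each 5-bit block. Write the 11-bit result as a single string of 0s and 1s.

Block 1 (11110): 4 ones → 1
Block 2 (11111): 5 ones → 1
Block 3 (00000): 0 ones → 0
Block 4 (11110): 4 ones → 1
Block 5 (00000): 0 ones → 0
Block 6 (01010): 2 ones → 0
Block 7 (11111): 5 ones → 1
Block 8 (11111): 5 ones → 1
Block 9 (10001): 2 ones → 0
Block 10 (01101): 3 ones → 1
Block 11 (11111): 5 ones → 1

11010011011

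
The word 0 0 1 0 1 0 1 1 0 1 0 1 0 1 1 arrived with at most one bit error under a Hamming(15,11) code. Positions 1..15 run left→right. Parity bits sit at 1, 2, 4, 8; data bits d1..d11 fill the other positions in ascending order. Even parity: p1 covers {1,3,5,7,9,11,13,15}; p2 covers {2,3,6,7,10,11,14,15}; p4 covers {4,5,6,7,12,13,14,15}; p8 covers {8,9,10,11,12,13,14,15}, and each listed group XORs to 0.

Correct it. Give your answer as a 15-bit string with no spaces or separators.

s1 (pos 1,3,5,7,9,11,13,15): 0⊕1⊕1⊕1⊕0⊕0⊕0⊕1 = 0
s2 (pos 2,3,6,7,10,11,14,15): 0⊕1⊕0⊕1⊕1⊕0⊕1⊕1 = 1
s4 (pos 4,5,6,7,12,13,14,15): 0⊕1⊕0⊕1⊕1⊕0⊕1⊕1 = 1
s8 (pos 8,9,10,11,12,13,14,15): 1⊕0⊕1⊕0⊕1⊕0⊕1⊕1 = 1
Syndrome s8…s1 = 1110 → error at position 14.
Flip position 14: 001010110101011 → 001010110101001

001010110101001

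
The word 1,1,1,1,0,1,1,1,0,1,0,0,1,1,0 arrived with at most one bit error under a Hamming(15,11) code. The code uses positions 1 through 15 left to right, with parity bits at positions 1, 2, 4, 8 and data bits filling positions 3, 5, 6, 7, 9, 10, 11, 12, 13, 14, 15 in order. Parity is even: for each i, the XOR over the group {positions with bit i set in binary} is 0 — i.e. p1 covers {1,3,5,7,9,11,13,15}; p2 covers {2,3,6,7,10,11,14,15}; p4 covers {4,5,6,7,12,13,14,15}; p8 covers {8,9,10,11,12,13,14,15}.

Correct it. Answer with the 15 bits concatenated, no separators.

111001110100110

s1 (pos 1,3,5,7,9,11,13,15): 1⊕1⊕0⊕1⊕0⊕0⊕1⊕0 = 0
s2 (pos 2,3,6,7,10,11,14,15): 1⊕1⊕1⊕1⊕1⊕0⊕1⊕0 = 0
s4 (pos 4,5,6,7,12,13,14,15): 1⊕0⊕1⊕1⊕0⊕1⊕1⊕0 = 1
s8 (pos 8,9,10,11,12,13,14,15): 1⊕0⊕1⊕0⊕0⊕1⊕1⊕0 = 0
Syndrome s8…s1 = 0100 → error at position 4.
Flip position 4: 111101110100110 → 111001110100110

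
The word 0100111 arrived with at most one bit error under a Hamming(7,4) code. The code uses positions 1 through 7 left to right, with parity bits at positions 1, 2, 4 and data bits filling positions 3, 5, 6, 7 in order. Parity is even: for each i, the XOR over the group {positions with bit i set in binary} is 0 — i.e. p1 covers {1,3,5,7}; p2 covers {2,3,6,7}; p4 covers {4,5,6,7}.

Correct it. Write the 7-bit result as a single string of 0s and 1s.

s1 (pos 1,3,5,7): 0⊕0⊕1⊕1 = 0
s2 (pos 2,3,6,7): 1⊕0⊕1⊕1 = 1
s4 (pos 4,5,6,7): 0⊕1⊕1⊕1 = 1
Syndrome s4…s1 = 110 → error at position 6.
Flip position 6: 0100111 → 0100101

0100101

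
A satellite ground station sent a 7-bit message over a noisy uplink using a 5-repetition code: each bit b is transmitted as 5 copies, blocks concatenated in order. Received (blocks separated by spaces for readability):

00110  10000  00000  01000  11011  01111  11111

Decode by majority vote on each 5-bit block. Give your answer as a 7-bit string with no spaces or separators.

0000111

Block 1 (00110): 2 ones → 0
Block 2 (10000): 1 one → 0
Block 3 (00000): 0 ones → 0
Block 4 (01000): 1 one → 0
Block 5 (11011): 4 ones → 1
Block 6 (01111): 4 ones → 1
Block 7 (11111): 5 ones → 1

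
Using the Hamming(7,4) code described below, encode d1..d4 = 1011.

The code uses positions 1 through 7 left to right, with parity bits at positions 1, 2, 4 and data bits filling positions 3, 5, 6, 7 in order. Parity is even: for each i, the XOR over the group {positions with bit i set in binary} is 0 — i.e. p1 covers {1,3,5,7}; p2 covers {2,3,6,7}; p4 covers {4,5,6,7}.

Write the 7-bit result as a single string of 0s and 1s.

Place data at non-parity positions: p1 p2 1 p4 0 1 1
p1 (pos 1,3,5,7): XOR of data positions = 1⊕0⊕1 = 0
p2 (pos 2,3,6,7): XOR of data positions = 1⊕1⊕1 = 1
p4 (pos 4,5,6,7): XOR of data positions = 0⊕1⊕1 = 0
Codeword: 0110011

0110011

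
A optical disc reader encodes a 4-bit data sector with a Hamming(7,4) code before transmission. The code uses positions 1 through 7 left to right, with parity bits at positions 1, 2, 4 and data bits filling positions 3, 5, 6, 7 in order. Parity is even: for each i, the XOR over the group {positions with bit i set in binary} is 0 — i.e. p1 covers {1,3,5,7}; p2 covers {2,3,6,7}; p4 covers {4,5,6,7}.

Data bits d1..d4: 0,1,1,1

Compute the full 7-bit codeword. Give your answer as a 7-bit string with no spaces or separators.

0001111

Place data at non-parity positions: p1 p2 0 p4 1 1 1
p1 (pos 1,3,5,7): XOR of data positions = 0⊕1⊕1 = 0
p2 (pos 2,3,6,7): XOR of data positions = 0⊕1⊕1 = 0
p4 (pos 4,5,6,7): XOR of data positions = 1⊕1⊕1 = 1
Codeword: 0001111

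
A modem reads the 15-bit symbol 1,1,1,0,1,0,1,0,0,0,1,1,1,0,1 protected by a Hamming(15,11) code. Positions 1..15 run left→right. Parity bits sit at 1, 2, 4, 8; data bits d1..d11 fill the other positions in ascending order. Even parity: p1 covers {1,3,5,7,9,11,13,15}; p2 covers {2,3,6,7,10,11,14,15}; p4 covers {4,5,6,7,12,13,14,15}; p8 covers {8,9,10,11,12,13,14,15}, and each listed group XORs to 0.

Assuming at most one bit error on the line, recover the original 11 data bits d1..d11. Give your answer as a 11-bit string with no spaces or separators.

s1 (pos 1,3,5,7,9,11,13,15): 1⊕1⊕1⊕1⊕0⊕1⊕1⊕1 = 1
s2 (pos 2,3,6,7,10,11,14,15): 1⊕1⊕0⊕1⊕0⊕1⊕0⊕1 = 1
s4 (pos 4,5,6,7,12,13,14,15): 0⊕1⊕0⊕1⊕1⊕1⊕0⊕1 = 1
s8 (pos 8,9,10,11,12,13,14,15): 0⊕0⊕0⊕1⊕1⊕1⊕0⊕1 = 0
Syndrome s8…s1 = 0111 → error at position 7.
Flip position 7: 111010100011101 → 111010000011101
Read data bits from positions 3,5,6,7,9,10,11,12,13,14,15: 11000011101

11000011101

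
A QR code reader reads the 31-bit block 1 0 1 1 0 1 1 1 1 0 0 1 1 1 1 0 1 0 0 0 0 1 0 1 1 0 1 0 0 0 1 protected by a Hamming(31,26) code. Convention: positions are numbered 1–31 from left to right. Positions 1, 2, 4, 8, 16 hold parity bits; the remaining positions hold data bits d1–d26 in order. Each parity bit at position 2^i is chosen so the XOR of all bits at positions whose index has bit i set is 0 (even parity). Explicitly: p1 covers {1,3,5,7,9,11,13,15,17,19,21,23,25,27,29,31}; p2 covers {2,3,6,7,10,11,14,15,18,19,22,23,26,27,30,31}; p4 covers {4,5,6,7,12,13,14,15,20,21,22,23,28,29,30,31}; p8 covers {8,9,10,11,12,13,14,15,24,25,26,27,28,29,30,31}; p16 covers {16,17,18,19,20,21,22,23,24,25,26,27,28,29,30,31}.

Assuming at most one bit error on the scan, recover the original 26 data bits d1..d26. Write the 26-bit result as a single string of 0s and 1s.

10111001111100001011010001

s1 (pos 1,3,5,7,9,11,13,15,17,19,21,23,25,27,29,31): 1⊕1⊕0⊕1⊕1⊕0⊕1⊕1⊕1⊕0⊕0⊕0⊕1⊕1⊕0⊕1 = 0
s2 (pos 2,3,6,7,10,11,14,15,18,19,22,23,26,27,30,31): 0⊕1⊕1⊕1⊕0⊕0⊕1⊕1⊕0⊕0⊕1⊕0⊕0⊕1⊕0⊕1 = 0
s4 (pos 4,5,6,7,12,13,14,15,20,21,22,23,28,29,30,31): 1⊕0⊕1⊕1⊕1⊕1⊕1⊕1⊕0⊕0⊕1⊕0⊕0⊕0⊕0⊕1 = 1
s8 (pos 8,9,10,11,12,13,14,15,24,25,26,27,28,29,30,31): 1⊕1⊕0⊕0⊕1⊕1⊕1⊕1⊕1⊕1⊕0⊕1⊕0⊕0⊕0⊕1 = 0
s16 (pos 16,17,18,19,20,21,22,23,24,25,26,27,28,29,30,31): 0⊕1⊕0⊕0⊕0⊕0⊕1⊕0⊕1⊕1⊕0⊕1⊕0⊕0⊕0⊕1 = 0
Syndrome s16…s1 = 00100 → error at position 4.
Flip position 4: 1011011110011110100001011010001 → 1010011110011110100001011010001
Read data bits from positions 3,5,6,7,9,10,11,12,13,14,15,17,18,19,20,21,22,23,24,25,26,27,28,29,30,31: 10111001111100001011010001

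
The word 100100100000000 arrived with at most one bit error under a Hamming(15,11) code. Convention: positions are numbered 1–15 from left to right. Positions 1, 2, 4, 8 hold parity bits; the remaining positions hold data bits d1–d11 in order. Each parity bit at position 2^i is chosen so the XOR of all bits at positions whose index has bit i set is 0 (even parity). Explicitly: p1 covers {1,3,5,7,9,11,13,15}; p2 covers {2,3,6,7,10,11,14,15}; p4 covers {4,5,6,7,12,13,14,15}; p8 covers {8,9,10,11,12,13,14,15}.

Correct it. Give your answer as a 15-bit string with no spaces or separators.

s1 (pos 1,3,5,7,9,11,13,15): 1⊕0⊕0⊕1⊕0⊕0⊕0⊕0 = 0
s2 (pos 2,3,6,7,10,11,14,15): 0⊕0⊕0⊕1⊕0⊕0⊕0⊕0 = 1
s4 (pos 4,5,6,7,12,13,14,15): 1⊕0⊕0⊕1⊕0⊕0⊕0⊕0 = 0
s8 (pos 8,9,10,11,12,13,14,15): 0⊕0⊕0⊕0⊕0⊕0⊕0⊕0 = 0
Syndrome s8…s1 = 0010 → error at position 2.
Flip position 2: 100100100000000 → 110100100000000

110100100000000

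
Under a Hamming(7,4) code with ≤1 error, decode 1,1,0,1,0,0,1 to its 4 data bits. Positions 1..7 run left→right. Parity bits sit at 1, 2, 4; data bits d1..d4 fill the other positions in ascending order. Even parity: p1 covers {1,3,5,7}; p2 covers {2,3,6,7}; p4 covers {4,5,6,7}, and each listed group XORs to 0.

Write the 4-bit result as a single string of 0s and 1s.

s1 (pos 1,3,5,7): 1⊕0⊕0⊕1 = 0
s2 (pos 2,3,6,7): 1⊕0⊕0⊕1 = 0
s4 (pos 4,5,6,7): 1⊕0⊕0⊕1 = 0
Syndrome s4…s1 = 000 → no error.
Read data bits from positions 3,5,6,7: 0001

0001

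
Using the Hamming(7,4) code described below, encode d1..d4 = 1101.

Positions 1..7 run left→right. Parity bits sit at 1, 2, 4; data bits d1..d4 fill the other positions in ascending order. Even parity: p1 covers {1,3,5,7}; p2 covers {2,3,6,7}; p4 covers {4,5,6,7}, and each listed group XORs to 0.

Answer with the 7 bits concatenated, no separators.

Place data at non-parity positions: p1 p2 1 p4 1 0 1
p1 (pos 1,3,5,7): XOR of data positions = 1⊕1⊕1 = 1
p2 (pos 2,3,6,7): XOR of data positions = 1⊕0⊕1 = 0
p4 (pos 4,5,6,7): XOR of data positions = 1⊕0⊕1 = 0
Codeword: 1010101

1010101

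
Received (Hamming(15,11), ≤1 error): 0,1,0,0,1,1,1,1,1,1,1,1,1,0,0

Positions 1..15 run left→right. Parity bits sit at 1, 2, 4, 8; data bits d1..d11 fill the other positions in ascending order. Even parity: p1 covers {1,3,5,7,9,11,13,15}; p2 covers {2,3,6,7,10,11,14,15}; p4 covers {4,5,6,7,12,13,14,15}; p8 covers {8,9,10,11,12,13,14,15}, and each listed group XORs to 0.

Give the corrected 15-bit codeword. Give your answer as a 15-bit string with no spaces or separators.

010011011111100

s1 (pos 1,3,5,7,9,11,13,15): 0⊕0⊕1⊕1⊕1⊕1⊕1⊕0 = 1
s2 (pos 2,3,6,7,10,11,14,15): 1⊕0⊕1⊕1⊕1⊕1⊕0⊕0 = 1
s4 (pos 4,5,6,7,12,13,14,15): 0⊕1⊕1⊕1⊕1⊕1⊕0⊕0 = 1
s8 (pos 8,9,10,11,12,13,14,15): 1⊕1⊕1⊕1⊕1⊕1⊕0⊕0 = 0
Syndrome s8…s1 = 0111 → error at position 7.
Flip position 7: 010011111111100 → 010011011111100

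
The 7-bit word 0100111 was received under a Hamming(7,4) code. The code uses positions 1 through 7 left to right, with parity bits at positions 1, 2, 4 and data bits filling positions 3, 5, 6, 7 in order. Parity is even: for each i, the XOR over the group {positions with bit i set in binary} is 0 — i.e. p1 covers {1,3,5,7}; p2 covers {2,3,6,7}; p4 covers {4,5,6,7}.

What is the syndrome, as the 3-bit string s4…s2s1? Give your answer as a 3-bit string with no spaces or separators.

110

s1 (pos 1,3,5,7): 0⊕0⊕1⊕1 = 0
s2 (pos 2,3,6,7): 1⊕0⊕1⊕1 = 1
s4 (pos 4,5,6,7): 0⊕1⊕1⊕1 = 1
Syndrome s4…s1 = 110 → error at position 6.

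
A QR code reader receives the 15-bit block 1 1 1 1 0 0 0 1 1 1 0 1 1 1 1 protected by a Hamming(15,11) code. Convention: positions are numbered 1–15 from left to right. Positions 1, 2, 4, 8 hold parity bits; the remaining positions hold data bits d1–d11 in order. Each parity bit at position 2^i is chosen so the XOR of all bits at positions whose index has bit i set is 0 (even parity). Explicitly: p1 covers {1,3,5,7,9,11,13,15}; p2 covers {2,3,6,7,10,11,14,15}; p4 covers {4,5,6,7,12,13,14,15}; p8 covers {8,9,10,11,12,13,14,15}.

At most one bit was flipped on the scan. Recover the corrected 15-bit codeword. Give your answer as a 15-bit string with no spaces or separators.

s1 (pos 1,3,5,7,9,11,13,15): 1⊕1⊕0⊕0⊕1⊕0⊕1⊕1 = 1
s2 (pos 2,3,6,7,10,11,14,15): 1⊕1⊕0⊕0⊕1⊕0⊕1⊕1 = 1
s4 (pos 4,5,6,7,12,13,14,15): 1⊕0⊕0⊕0⊕1⊕1⊕1⊕1 = 1
s8 (pos 8,9,10,11,12,13,14,15): 1⊕1⊕1⊕0⊕1⊕1⊕1⊕1 = 1
Syndrome s8…s1 = 1111 → error at position 15.
Flip position 15: 111100011101111 → 111100011101110

111100011101110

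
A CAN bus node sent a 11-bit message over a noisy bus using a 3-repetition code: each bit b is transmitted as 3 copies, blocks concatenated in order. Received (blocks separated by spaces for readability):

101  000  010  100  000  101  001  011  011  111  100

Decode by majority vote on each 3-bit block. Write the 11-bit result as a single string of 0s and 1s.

10000101110

Block 1 (101): 2 ones → 1
Block 2 (000): 0 ones → 0
Block 3 (010): 1 one → 0
Block 4 (100): 1 one → 0
Block 5 (000): 0 ones → 0
Block 6 (101): 2 ones → 1
Block 7 (001): 1 one → 0
Block 8 (011): 2 ones → 1
Block 9 (011): 2 ones → 1
Block 10 (111): 3 ones → 1
Block 11 (100): 1 one → 0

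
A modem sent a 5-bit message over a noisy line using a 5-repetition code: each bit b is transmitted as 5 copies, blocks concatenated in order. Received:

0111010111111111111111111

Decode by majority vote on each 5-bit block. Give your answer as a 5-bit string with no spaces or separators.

Block 1 (01110): 3 ones → 1
Block 2 (10111): 4 ones → 1
Block 3 (11111): 5 ones → 1
Block 4 (11111): 5 ones → 1
Block 5 (11111): 5 ones → 1

11111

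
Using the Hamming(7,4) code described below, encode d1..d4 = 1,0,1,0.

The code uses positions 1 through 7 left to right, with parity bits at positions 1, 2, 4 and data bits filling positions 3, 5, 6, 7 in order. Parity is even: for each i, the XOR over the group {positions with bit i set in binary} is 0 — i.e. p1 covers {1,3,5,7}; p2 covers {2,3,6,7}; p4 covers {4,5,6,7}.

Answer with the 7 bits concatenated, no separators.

1011010

Place data at non-parity positions: p1 p2 1 p4 0 1 0
p1 (pos 1,3,5,7): XOR of data positions = 1⊕0⊕0 = 1
p2 (pos 2,3,6,7): XOR of data positions = 1⊕1⊕0 = 0
p4 (pos 4,5,6,7): XOR of data positions = 0⊕1⊕0 = 1
Codeword: 1011010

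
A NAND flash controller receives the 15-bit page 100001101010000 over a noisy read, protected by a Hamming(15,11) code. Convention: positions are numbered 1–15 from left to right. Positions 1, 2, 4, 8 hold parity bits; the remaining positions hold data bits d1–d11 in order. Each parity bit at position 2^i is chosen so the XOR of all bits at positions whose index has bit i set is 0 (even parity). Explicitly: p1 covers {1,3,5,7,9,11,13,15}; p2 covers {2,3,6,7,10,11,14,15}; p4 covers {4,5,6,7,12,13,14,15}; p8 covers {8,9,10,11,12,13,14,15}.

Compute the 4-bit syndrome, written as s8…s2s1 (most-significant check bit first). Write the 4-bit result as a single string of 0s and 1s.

s1 (pos 1,3,5,7,9,11,13,15): 1⊕0⊕0⊕1⊕1⊕1⊕0⊕0 = 0
s2 (pos 2,3,6,7,10,11,14,15): 0⊕0⊕1⊕1⊕0⊕1⊕0⊕0 = 1
s4 (pos 4,5,6,7,12,13,14,15): 0⊕0⊕1⊕1⊕0⊕0⊕0⊕0 = 0
s8 (pos 8,9,10,11,12,13,14,15): 0⊕1⊕0⊕1⊕0⊕0⊕0⊕0 = 0
Syndrome s8…s1 = 0010 → error at position 2.

0010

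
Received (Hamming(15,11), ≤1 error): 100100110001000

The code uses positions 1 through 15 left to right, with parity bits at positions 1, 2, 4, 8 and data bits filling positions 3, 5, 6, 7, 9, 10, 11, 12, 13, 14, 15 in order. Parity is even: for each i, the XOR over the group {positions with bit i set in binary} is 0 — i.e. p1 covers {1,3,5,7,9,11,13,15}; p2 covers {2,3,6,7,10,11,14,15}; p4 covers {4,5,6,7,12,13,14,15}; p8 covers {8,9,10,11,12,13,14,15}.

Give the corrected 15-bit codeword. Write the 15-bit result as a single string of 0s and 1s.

100101110001000

s1 (pos 1,3,5,7,9,11,13,15): 1⊕0⊕0⊕1⊕0⊕0⊕0⊕0 = 0
s2 (pos 2,3,6,7,10,11,14,15): 0⊕0⊕0⊕1⊕0⊕0⊕0⊕0 = 1
s4 (pos 4,5,6,7,12,13,14,15): 1⊕0⊕0⊕1⊕1⊕0⊕0⊕0 = 1
s8 (pos 8,9,10,11,12,13,14,15): 1⊕0⊕0⊕0⊕1⊕0⊕0⊕0 = 0
Syndrome s8…s1 = 0110 → error at position 6.
Flip position 6: 100100110001000 → 100101110001000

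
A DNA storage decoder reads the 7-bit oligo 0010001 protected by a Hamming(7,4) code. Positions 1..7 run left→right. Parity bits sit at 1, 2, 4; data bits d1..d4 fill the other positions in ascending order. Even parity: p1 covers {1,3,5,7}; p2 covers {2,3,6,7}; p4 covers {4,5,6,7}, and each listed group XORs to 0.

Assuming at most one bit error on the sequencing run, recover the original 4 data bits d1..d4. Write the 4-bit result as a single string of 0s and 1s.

1001

s1 (pos 1,3,5,7): 0⊕1⊕0⊕1 = 0
s2 (pos 2,3,6,7): 0⊕1⊕0⊕1 = 0
s4 (pos 4,5,6,7): 0⊕0⊕0⊕1 = 1
Syndrome s4…s1 = 100 → error at position 4.
Flip position 4: 0010001 → 0011001
Read data bits from positions 3,5,6,7: 1001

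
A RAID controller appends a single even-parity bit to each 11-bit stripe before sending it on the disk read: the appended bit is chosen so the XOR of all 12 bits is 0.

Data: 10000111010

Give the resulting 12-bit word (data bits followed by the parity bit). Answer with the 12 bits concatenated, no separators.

XOR of the 11 data bits: 1⊕0⊕0⊕0⊕0⊕1⊕1⊕1⊕0⊕1⊕0 = 1
Parity bit = 1 (so all 12 bits XOR to 0).

100001110101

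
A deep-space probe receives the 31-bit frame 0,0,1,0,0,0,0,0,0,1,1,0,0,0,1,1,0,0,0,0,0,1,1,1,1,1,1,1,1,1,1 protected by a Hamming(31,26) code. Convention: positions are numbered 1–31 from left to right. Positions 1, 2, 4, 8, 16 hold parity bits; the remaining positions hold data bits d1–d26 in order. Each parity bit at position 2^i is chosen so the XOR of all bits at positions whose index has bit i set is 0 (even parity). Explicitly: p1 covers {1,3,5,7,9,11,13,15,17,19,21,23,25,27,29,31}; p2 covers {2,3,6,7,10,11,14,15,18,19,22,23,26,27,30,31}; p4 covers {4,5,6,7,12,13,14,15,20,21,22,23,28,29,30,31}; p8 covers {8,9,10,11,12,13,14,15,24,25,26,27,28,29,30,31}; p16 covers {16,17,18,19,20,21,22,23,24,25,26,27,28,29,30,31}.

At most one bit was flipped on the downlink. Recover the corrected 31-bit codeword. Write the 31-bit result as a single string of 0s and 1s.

s1 (pos 1,3,5,7,9,11,13,15,17,19,21,23,25,27,29,31): 0⊕1⊕0⊕0⊕0⊕1⊕0⊕1⊕0⊕0⊕0⊕1⊕1⊕1⊕1⊕1 = 0
s2 (pos 2,3,6,7,10,11,14,15,18,19,22,23,26,27,30,31): 0⊕1⊕0⊕0⊕1⊕1⊕0⊕1⊕0⊕0⊕1⊕1⊕1⊕1⊕1⊕1 = 0
s4 (pos 4,5,6,7,12,13,14,15,20,21,22,23,28,29,30,31): 0⊕0⊕0⊕0⊕0⊕0⊕0⊕1⊕0⊕0⊕1⊕1⊕1⊕1⊕1⊕1 = 1
s8 (pos 8,9,10,11,12,13,14,15,24,25,26,27,28,29,30,31): 0⊕0⊕1⊕1⊕0⊕0⊕0⊕1⊕1⊕1⊕1⊕1⊕1⊕1⊕1⊕1 = 1
s16 (pos 16,17,18,19,20,21,22,23,24,25,26,27,28,29,30,31): 1⊕0⊕0⊕0⊕0⊕0⊕1⊕1⊕1⊕1⊕1⊕1⊕1⊕1⊕1⊕1 = 1
Syndrome s16…s1 = 11100 → error at position 28.
Flip position 28: 0010000001100011000001111111111 → 0010000001100011000001111110111

0010000001100011000001111110111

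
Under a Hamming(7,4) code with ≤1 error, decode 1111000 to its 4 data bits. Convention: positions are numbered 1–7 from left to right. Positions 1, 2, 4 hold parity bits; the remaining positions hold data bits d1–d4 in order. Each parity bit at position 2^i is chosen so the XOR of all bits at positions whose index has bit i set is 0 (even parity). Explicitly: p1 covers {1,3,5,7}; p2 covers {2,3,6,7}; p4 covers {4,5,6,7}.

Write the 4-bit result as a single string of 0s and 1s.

1000

s1 (pos 1,3,5,7): 1⊕1⊕0⊕0 = 0
s2 (pos 2,3,6,7): 1⊕1⊕0⊕0 = 0
s4 (pos 4,5,6,7): 1⊕0⊕0⊕0 = 1
Syndrome s4…s1 = 100 → error at position 4.
Flip position 4: 1111000 → 1110000
Read data bits from positions 3,5,6,7: 1000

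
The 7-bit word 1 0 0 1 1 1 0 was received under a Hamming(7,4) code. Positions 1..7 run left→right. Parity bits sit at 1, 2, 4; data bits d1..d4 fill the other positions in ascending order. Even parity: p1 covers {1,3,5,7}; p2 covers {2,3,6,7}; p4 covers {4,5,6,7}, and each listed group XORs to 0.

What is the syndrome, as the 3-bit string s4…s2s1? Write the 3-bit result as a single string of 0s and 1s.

s1 (pos 1,3,5,7): 1⊕0⊕1⊕0 = 0
s2 (pos 2,3,6,7): 0⊕0⊕1⊕0 = 1
s4 (pos 4,5,6,7): 1⊕1⊕1⊕0 = 1
Syndrome s4…s1 = 110 → error at position 6.

110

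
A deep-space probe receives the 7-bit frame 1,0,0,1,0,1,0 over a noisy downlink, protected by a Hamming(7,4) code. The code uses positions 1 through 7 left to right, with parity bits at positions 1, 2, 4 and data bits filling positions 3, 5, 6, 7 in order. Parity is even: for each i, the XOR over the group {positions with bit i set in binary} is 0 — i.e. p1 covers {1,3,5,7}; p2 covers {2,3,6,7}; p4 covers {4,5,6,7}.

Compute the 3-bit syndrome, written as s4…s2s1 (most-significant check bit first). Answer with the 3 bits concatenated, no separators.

s1 (pos 1,3,5,7): 1⊕0⊕0⊕0 = 1
s2 (pos 2,3,6,7): 0⊕0⊕1⊕0 = 1
s4 (pos 4,5,6,7): 1⊕0⊕1⊕0 = 0
Syndrome s4…s1 = 011 → error at position 3.

011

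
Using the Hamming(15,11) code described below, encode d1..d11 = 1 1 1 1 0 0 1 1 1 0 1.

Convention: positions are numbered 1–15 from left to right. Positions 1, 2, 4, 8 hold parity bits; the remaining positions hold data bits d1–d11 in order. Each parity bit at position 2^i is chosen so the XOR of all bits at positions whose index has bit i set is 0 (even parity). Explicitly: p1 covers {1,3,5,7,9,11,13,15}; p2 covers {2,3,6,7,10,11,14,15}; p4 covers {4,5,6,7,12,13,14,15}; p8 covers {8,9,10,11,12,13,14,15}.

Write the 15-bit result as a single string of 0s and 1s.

Place data at non-parity positions: p1 p2 1 p4 1 1 1 p8 0 0 1 1 1 0 1
p1 (pos 1,3,5,7,9,11,13,15): XOR of data positions = 1⊕1⊕1⊕0⊕1⊕1⊕1 = 0
p2 (pos 2,3,6,7,10,11,14,15): XOR of data positions = 1⊕1⊕1⊕0⊕1⊕0⊕1 = 1
p4 (pos 4,5,6,7,12,13,14,15): XOR of data positions = 1⊕1⊕1⊕1⊕1⊕0⊕1 = 0
p8 (pos 8,9,10,11,12,13,14,15): XOR of data positions = 0⊕0⊕1⊕1⊕1⊕0⊕1 = 0
Codeword: 011011100011101

011011100011101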